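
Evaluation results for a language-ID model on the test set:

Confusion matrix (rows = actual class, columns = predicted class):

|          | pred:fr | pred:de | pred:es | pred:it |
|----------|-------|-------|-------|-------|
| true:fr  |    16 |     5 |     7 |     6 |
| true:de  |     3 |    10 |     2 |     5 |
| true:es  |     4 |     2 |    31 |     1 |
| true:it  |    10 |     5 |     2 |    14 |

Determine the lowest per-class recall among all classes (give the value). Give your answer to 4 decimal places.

0.4516

Per-class recall (TP/(TP+FN)):
  fr: TP=16, FN=5+7+6=18 → 16/34 = 0.47059
  de: TP=10, FN=3+2+5=10 → 10/20 = 0.50000
  es: TP=31, FN=4+2+1=7 → 31/38 = 0.81579
  it: TP=14, FN=10+5+2=17 → 14/31 = 0.45161
Lowest is class 'it' with recall = 0.4516.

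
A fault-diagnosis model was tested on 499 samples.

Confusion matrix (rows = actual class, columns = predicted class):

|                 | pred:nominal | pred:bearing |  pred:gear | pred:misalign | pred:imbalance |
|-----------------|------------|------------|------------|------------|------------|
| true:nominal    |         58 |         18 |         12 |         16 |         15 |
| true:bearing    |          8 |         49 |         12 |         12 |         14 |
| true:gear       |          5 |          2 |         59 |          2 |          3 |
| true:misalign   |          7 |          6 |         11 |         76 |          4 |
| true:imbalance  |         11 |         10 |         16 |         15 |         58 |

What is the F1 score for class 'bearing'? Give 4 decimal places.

0.5444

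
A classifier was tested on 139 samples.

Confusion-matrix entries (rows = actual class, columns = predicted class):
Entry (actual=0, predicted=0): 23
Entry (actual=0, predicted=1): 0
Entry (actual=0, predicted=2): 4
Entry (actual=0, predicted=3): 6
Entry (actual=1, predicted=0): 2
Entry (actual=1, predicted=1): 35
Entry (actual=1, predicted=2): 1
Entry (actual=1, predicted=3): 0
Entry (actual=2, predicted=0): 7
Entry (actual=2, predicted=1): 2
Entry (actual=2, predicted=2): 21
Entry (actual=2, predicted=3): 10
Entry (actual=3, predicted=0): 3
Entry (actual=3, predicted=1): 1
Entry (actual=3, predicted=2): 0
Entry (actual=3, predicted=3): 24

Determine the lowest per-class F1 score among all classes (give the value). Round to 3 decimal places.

0.636

Per-class F1 score (2·TP/(2·TP+FP+FN)):
  0: TP=23, FP=2+7+3=12, FN=0+4+6=10 → 46/68 = 0.6765
  1: TP=35, FP=0+2+1=3, FN=2+1+0=3 → 70/76 = 0.9211
  2: TP=21, FP=4+1+0=5, FN=7+2+10=19 → 42/66 = 0.6364
  3: TP=24, FP=6+0+10=16, FN=3+1+0=4 → 48/68 = 0.7059
Lowest is class '2' with F1 score = 0.636.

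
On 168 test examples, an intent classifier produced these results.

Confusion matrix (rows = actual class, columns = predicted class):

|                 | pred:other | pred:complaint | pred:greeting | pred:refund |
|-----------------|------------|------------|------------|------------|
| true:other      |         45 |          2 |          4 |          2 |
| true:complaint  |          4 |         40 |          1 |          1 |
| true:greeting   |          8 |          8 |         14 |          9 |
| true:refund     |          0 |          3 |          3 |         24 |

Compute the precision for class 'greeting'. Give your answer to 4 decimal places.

0.6364

precision = TP/(TP+FP).
greeting: TP=14, FP=4+1+3=8 → 14/22 = 0.63636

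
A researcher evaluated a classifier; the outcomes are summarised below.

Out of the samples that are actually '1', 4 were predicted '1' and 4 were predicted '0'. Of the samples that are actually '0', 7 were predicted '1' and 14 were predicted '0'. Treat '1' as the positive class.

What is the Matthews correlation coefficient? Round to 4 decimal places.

MCC = (TP·TN − FP·FN) / √((TP+FP)(TP+FN)(TN+FP)(TN+FN))
Numerator = 4·14 − 7·4 = 28
Denominator = √(11·8·21·18) = √33264 = 182.3842
MCC = 28 / 182.3842 = 0.1535

0.1535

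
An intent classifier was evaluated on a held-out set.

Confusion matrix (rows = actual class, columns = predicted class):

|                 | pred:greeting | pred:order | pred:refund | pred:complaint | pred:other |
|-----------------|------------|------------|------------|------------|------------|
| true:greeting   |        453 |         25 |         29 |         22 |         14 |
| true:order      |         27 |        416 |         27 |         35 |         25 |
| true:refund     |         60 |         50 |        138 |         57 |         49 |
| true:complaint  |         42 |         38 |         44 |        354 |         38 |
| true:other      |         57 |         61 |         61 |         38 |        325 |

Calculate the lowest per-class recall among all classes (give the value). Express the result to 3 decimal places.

0.390

Per-class recall (TP/(TP+FN)):
  greeting: TP=453, FN=25+29+22+14=90 → 453/543 = 0.8343
  order: TP=416, FN=27+27+35+25=114 → 416/530 = 0.7849
  refund: TP=138, FN=60+50+57+49=216 → 138/354 = 0.3898
  complaint: TP=354, FN=42+38+44+38=162 → 354/516 = 0.6860
  other: TP=325, FN=57+61+61+38=217 → 325/542 = 0.5996
Lowest is class 'refund' with recall = 0.390.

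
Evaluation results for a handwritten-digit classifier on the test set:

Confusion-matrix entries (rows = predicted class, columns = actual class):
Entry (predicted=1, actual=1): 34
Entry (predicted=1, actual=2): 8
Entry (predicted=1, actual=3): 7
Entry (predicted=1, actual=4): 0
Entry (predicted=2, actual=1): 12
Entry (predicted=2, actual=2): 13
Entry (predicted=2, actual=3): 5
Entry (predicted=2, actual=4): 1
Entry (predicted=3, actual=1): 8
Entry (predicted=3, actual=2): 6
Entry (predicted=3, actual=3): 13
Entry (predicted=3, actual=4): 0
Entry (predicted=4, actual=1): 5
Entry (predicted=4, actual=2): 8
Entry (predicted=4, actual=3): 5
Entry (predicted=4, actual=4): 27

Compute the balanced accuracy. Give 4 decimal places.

Balanced accuracy = mean of per-class recall.
  1: recall = 34/59 = 0.57627
  2: recall = 13/35 = 0.37143
  3: recall = 13/30 = 0.43333
  4: recall = 27/28 = 0.96429
Mean = (0.57627 + 0.37143 + 0.43333 + 0.96429) / 4 = 0.5863

0.5863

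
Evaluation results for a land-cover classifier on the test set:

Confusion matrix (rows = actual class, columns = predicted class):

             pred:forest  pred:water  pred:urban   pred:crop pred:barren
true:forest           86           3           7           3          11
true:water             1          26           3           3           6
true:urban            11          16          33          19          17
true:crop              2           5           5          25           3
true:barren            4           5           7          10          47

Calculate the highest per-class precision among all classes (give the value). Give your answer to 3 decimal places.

Per-class precision (TP/(TP+FP)):
  forest: TP=86, FP=1+11+2+4=18 → 86/104 = 0.8269
  water: TP=26, FP=3+16+5+5=29 → 26/55 = 0.4727
  urban: TP=33, FP=7+3+5+7=22 → 33/55 = 0.6000
  crop: TP=25, FP=3+3+19+10=35 → 25/60 = 0.4167
  barren: TP=47, FP=11+6+17+3=37 → 47/84 = 0.5595
Highest is class 'forest' with precision = 0.827.

0.827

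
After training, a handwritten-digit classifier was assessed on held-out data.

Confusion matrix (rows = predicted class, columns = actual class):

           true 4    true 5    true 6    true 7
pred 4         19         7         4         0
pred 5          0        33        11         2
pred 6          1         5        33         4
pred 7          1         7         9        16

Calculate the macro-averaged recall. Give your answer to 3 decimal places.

0.711

Per-class recall (TP/(TP+FN)):
  4: TP=19, FN=0+1+1=2 → 19/21 = 0.9048
  5: TP=33, FN=7+5+7=19 → 33/52 = 0.6346
  6: TP=33, FN=4+11+9=24 → 33/57 = 0.5789
  7: TP=16, FN=0+2+4=6 → 16/22 = 0.7273
Macro-recall = mean = (0.9048 + 0.6346 + 0.5789 + 0.7273) / 4 = 0.711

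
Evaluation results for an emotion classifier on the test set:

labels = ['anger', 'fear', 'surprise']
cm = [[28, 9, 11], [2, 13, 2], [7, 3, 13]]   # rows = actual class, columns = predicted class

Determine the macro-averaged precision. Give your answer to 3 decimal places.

Per-class precision (TP/(TP+FP)):
  anger: TP=28, FP=2+7=9 → 28/37 = 0.7568
  fear: TP=13, FP=9+3=12 → 13/25 = 0.5200
  surprise: TP=13, FP=11+2=13 → 13/26 = 0.5000
Macro-precision = mean = (0.7568 + 0.5200 + 0.5000) / 3 = 0.592

0.592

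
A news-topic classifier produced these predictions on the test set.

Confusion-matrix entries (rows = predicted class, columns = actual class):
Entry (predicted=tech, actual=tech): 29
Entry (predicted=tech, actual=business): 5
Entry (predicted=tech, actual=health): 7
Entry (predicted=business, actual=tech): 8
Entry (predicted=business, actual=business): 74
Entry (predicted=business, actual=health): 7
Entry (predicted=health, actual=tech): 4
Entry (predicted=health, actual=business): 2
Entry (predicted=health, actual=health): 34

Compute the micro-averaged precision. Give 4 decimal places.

0.8059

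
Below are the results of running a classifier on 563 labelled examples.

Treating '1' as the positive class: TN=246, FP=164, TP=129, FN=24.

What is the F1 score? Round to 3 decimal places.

0.578

Precision = TP/(TP+FP) = 129/293 = 0.4403
Recall = TP/(TP+FN) = 129/153 = 0.8431
F1 = 2·TP/(2·TP+FP+FN) = 258/446 = 0.578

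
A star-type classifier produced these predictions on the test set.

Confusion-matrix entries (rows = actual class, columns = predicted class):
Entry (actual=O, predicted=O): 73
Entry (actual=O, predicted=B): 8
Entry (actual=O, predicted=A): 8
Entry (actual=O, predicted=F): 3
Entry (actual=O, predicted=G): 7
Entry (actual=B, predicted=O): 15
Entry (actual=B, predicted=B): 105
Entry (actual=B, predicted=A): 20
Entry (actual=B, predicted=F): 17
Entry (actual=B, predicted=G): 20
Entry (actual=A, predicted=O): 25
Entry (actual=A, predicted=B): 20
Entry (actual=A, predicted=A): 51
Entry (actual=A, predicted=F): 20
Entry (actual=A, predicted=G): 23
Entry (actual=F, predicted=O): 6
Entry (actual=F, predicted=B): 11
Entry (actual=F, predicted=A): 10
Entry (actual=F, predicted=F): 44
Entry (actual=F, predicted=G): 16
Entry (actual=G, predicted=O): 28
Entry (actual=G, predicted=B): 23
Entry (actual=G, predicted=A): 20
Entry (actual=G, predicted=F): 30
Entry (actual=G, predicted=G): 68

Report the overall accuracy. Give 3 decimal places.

Accuracy = trace / total = (73+105+51+44+68=341) / 671 = 341/671 = 0.508

0.508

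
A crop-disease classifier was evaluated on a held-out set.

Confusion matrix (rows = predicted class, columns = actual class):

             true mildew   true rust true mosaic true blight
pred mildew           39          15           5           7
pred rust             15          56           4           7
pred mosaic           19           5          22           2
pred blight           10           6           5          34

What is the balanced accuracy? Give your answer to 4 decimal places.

Balanced accuracy = mean of per-class recall.
  mildew: recall = 39/83 = 0.46988
  rust: recall = 56/82 = 0.68293
  mosaic: recall = 22/36 = 0.61111
  blight: recall = 34/50 = 0.68000
Mean = (0.46988 + 0.68293 + 0.61111 + 0.68000) / 4 = 0.6110

0.6110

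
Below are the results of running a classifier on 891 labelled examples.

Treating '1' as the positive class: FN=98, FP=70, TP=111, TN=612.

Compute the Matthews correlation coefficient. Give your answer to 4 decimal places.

0.4512

MCC = (TP·TN − FP·FN) / √((TP+FP)(TP+FN)(TN+FP)(TN+FN))
Numerator = 111·612 − 70·98 = 61072
Denominator = √(181·209·682·710) = √18317558380 = 135342.3747
MCC = 61072 / 135342.3747 = 0.4512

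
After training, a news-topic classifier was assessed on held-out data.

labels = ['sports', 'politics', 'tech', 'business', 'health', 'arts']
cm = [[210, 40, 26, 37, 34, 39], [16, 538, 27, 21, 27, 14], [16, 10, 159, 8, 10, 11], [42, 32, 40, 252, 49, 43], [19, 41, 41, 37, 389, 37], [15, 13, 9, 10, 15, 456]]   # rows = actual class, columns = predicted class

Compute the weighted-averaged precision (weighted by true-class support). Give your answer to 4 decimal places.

0.7220

Per-class precision (TP/(TP+FP)):
  sports: TP=210, FP=16+16+42+19+15=108 → 210/318 = 0.66038
  politics: TP=538, FP=40+10+32+41+13=136 → 538/674 = 0.79822
  tech: TP=159, FP=26+27+40+41+9=143 → 159/302 = 0.52649
  business: TP=252, FP=37+21+8+37+10=113 → 252/365 = 0.69041
  health: TP=389, FP=34+27+10+49+15=135 → 389/524 = 0.74237
  arts: TP=456, FP=39+14+11+43+37=144 → 456/600 = 0.76000
Weighted-precision = Σ (supportᵢ/N)·precisionᵢ with N=2783: (386/2783)·0.66038 + (643/2783)·0.79822 + (214/2783)·0.52649 + (458/2783)·0.69041 + (564/2783)·0.74237 + (518/2783)·0.76000 = 0.7220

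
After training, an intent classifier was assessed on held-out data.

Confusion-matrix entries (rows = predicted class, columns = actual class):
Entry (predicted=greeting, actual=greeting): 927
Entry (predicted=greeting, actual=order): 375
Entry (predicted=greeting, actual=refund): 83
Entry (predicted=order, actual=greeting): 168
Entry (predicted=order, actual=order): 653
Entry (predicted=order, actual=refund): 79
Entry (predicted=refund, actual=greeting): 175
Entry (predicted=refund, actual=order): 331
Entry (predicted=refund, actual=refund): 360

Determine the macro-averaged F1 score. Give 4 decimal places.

Per-class F1 score (2·TP/(2·TP+FP+FN)):
  greeting: TP=927, FP=375+83=458, FN=168+175=343 → 1854/2655 = 0.69831
  order: TP=653, FP=168+79=247, FN=375+331=706 → 1306/2259 = 0.57813
  refund: TP=360, FP=175+331=506, FN=83+79=162 → 720/1388 = 0.51873
Macro-F1 score = mean = (0.69831 + 0.57813 + 0.51873) / 3 = 0.5984

0.5984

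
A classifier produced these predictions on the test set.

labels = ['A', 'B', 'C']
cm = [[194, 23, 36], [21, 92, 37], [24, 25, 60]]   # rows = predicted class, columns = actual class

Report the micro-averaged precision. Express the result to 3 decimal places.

Micro-averaging pools counts across classes: ΣTP=346, ΣFP=166, ΣFN=166.
Micro-precision = TP/(TP+FP) on pooled counts = 0.676 (equals overall accuracy in single-label multiclass).

0.676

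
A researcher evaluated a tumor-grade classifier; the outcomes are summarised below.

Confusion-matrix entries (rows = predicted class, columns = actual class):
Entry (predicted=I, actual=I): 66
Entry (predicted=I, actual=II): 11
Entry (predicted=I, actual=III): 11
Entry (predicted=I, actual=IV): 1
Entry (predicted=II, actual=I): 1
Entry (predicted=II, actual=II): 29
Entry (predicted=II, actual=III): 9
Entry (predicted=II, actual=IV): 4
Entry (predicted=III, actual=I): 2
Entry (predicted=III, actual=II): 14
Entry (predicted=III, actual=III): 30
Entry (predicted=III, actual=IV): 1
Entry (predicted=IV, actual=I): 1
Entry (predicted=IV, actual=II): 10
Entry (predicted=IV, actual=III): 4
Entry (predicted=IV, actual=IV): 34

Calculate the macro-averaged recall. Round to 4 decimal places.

0.7004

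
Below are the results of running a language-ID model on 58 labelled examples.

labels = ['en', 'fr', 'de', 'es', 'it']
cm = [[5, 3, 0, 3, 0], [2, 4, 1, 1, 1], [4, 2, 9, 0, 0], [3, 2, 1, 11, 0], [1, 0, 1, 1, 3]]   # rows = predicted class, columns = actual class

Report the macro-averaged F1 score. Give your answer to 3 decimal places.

Per-class F1 score (2·TP/(2·TP+FP+FN)):
  en: TP=5, FP=3+0+3+0=6, FN=2+4+3+1=10 → 10/26 = 0.3846
  fr: TP=4, FP=2+1+1+1=5, FN=3+2+2+0=7 → 8/20 = 0.4000
  de: TP=9, FP=4+2+0+0=6, FN=0+1+1+1=3 → 18/27 = 0.6667
  es: TP=11, FP=3+2+1+0=6, FN=3+1+0+1=5 → 22/33 = 0.6667
  it: TP=3, FP=1+0+1+1=3, FN=0+1+0+0=1 → 6/10 = 0.6000
Macro-F1 score = mean = (0.3846 + 0.4000 + 0.6667 + 0.6667 + 0.6000) / 5 = 0.544

0.544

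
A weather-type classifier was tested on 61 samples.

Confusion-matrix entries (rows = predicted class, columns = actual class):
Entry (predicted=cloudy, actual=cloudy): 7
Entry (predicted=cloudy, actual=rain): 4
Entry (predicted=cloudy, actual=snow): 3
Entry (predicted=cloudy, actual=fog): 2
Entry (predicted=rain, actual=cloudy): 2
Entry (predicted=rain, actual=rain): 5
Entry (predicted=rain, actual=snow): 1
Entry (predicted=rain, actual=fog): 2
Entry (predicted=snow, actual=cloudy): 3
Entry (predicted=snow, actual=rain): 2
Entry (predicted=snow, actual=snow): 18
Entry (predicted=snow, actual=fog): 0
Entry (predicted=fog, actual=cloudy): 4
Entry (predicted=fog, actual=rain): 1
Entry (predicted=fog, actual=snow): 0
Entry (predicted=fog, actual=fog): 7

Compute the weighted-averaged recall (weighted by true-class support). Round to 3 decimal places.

Per-class recall (TP/(TP+FN)):
  cloudy: TP=7, FN=2+3+4=9 → 7/16 = 0.4375
  rain: TP=5, FN=4+2+1=7 → 5/12 = 0.4167
  snow: TP=18, FN=3+1+0=4 → 18/22 = 0.8182
  fog: TP=7, FN=2+2+0=4 → 7/11 = 0.6364
Weighted-recall = Σ (supportᵢ/N)·recallᵢ with N=61: (16/61)·0.4375 + (12/61)·0.4167 + (22/61)·0.8182 + (11/61)·0.6364 = 0.607

0.607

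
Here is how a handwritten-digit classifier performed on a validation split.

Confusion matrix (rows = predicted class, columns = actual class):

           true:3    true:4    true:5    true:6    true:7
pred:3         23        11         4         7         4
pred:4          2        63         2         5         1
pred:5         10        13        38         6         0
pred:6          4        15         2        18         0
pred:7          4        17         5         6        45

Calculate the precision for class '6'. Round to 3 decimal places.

0.462

Take TP from the diagonal, FP from the rest of the '6' prediction marginal, FN from the rest of the '6' actual marginal.
precision = TP/(TP+FP).
6: TP=18, FP=4+15+2+0=21 → 18/39 = 0.4615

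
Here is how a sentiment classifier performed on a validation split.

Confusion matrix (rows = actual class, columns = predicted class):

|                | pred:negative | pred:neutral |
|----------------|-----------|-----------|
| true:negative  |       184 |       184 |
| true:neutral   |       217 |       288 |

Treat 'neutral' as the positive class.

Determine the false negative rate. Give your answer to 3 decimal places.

0.430

FNR = FN/(FN+TP) = 217/(217+288) = 0.430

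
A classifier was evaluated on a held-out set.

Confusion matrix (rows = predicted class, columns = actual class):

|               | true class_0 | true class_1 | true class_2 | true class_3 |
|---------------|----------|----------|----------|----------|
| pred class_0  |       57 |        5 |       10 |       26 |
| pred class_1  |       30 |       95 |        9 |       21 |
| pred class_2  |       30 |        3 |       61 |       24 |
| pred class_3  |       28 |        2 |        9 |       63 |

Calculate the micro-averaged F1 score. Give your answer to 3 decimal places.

0.584

Micro-averaging pools counts across classes: ΣTP=276, ΣFP=197, ΣFN=197.
Micro-F1 score = 2·TP/(2·TP+FP+FN) on pooled counts = 0.584 (equals overall accuracy in single-label multiclass).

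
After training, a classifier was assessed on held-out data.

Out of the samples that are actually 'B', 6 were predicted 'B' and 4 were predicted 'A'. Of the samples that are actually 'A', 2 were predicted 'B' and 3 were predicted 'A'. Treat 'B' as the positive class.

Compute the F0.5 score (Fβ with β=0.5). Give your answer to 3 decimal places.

Fβ = (1+β²)·TP / ((1+β²)·TP + β²·FN + FP), with β²=1/4
= 1.25·6 / (1.25·6 + 0.25·4 + 2) = 0.714

0.714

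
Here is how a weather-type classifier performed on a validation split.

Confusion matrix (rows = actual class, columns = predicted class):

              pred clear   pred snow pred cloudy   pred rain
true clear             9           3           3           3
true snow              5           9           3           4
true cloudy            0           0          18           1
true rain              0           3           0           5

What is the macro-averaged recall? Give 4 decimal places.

0.6252

Per-class recall (TP/(TP+FN)):
  clear: TP=9, FN=3+3+3=9 → 9/18 = 0.50000
  snow: TP=9, FN=5+3+4=12 → 9/21 = 0.42857
  cloudy: TP=18, FN=0+0+1=1 → 18/19 = 0.94737
  rain: TP=5, FN=0+3+0=3 → 5/8 = 0.62500
Macro-recall = mean = (0.50000 + 0.42857 + 0.94737 + 0.62500) / 4 = 0.6252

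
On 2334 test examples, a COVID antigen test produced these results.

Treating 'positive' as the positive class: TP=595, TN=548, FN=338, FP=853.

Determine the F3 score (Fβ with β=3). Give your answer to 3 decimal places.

0.604

Fβ = (1+β²)·TP / ((1+β²)·TP + β²·FN + FP), with β²=9
= 10·595 / (10·595 + 9·338 + 853) = 0.604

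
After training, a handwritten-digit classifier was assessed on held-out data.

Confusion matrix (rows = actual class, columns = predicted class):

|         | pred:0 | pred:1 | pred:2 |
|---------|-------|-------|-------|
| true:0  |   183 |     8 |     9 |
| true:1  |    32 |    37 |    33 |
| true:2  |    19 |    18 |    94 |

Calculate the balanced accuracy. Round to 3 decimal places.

0.665

Balanced accuracy = mean of per-class recall.
  0: recall = 183/200 = 0.9150
  1: recall = 37/102 = 0.3627
  2: recall = 94/131 = 0.7176
Mean = (0.9150 + 0.3627 + 0.7176) / 3 = 0.665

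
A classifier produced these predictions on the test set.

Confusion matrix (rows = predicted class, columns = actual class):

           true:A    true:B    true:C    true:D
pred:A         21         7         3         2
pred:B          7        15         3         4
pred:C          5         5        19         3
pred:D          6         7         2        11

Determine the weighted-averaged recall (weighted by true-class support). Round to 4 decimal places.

0.5500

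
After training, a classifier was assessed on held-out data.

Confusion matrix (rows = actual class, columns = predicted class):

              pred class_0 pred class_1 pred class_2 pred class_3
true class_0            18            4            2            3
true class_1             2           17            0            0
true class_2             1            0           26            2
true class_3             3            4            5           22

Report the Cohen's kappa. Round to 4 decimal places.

0.6810

Observed agreement pₒ = trace/N = 83/109 = 0.76147
Expected agreement pₑ = Σ (rowᵢ·colᵢ)/N² = (27·24 + 19·25 + 29·33 + 34·27)/109² = 0.25234
κ = (pₒ − pₑ)/(1 − pₑ) = (0.76147 − 0.25234)/(1 − 0.25234) = 0.6810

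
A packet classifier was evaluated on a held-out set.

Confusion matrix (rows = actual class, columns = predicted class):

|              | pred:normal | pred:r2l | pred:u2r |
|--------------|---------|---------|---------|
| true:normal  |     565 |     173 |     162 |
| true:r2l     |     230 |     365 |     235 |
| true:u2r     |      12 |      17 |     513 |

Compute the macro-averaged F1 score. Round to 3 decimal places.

0.632

Per-class F1 score (2·TP/(2·TP+FP+FN)):
  normal: TP=565, FP=230+12=242, FN=173+162=335 → 1130/1707 = 0.6620
  r2l: TP=365, FP=173+17=190, FN=230+235=465 → 730/1385 = 0.5271
  u2r: TP=513, FP=162+235=397, FN=12+17=29 → 1026/1452 = 0.7066
Macro-F1 score = mean = (0.6620 + 0.5271 + 0.7066) / 3 = 0.632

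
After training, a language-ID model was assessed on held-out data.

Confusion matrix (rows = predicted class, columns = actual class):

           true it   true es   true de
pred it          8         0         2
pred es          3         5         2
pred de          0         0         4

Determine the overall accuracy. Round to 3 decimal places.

0.708

Accuracy = trace / total = (8+5+4=17) / 24 = 17/24 = 0.708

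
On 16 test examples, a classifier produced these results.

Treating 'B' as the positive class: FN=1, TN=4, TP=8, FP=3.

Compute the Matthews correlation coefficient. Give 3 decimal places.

MCC = (TP·TN − FP·FN) / √((TP+FP)(TP+FN)(TN+FP)(TN+FN))
Numerator = 8·4 − 3·1 = 29
Denominator = √(11·9·7·5) = √3465 = 58.8643
MCC = 29 / 58.8643 = 0.493

0.493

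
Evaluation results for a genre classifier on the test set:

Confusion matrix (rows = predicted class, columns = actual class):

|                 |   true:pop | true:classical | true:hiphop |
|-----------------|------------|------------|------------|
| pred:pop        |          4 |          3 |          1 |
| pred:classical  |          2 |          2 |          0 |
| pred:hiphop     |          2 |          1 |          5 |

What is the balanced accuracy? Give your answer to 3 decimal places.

Balanced accuracy = mean of per-class recall.
  pop: recall = 4/8 = 0.5000
  classical: recall = 2/6 = 0.3333
  hiphop: recall = 5/6 = 0.8333
Mean = (0.5000 + 0.3333 + 0.8333) / 3 = 0.556

0.556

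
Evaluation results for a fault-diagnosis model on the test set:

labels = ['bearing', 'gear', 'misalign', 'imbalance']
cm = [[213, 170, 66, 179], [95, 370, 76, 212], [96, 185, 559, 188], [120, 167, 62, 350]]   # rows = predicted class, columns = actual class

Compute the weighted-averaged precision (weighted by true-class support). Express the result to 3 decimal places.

0.481

Per-class precision (TP/(TP+FP)):
  bearing: TP=213, FP=170+66+179=415 → 213/628 = 0.3392
  gear: TP=370, FP=95+76+212=383 → 370/753 = 0.4914
  misalign: TP=559, FP=96+185+188=469 → 559/1028 = 0.5438
  imbalance: TP=350, FP=120+167+62=349 → 350/699 = 0.5007
Weighted-precision = Σ (supportᵢ/N)·precisionᵢ with N=3108: (524/3108)·0.3392 + (892/3108)·0.4914 + (763/3108)·0.5438 + (929/3108)·0.5007 = 0.481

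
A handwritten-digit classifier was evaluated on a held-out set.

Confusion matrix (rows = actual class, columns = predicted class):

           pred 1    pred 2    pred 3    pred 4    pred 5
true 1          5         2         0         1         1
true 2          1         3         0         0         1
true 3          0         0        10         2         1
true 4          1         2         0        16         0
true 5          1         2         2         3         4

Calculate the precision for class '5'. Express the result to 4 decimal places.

0.5714

Treat '5' as positive and all other classes as negative.
precision = TP/(TP+FP).
5: TP=4, FP=1+1+1+0=3 → 4/7 = 0.57143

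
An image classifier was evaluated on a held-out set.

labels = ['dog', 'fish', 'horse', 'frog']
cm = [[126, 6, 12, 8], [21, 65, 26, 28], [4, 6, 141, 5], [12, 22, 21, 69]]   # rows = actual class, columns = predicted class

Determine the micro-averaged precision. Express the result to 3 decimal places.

Micro-averaging pools counts across classes: ΣTP=401, ΣFP=171, ΣFN=171.
Micro-precision = TP/(TP+FP) on pooled counts = 0.701 (equals overall accuracy in single-label multiclass).

0.701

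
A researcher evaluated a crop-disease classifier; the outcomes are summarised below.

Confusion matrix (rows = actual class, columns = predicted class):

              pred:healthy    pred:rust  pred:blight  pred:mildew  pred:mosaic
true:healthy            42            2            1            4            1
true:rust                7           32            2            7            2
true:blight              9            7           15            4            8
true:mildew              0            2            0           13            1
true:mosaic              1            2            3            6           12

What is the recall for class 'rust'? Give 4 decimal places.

One-vs-rest for 'rust': TP = diagonal; FP = other classes predicted 'rust'; FN = 'rust' predicted as other.
recall = TP/(TP+FN).
rust: TP=32, FN=7+2+7+2=18 → 32/50 = 0.64000

0.6400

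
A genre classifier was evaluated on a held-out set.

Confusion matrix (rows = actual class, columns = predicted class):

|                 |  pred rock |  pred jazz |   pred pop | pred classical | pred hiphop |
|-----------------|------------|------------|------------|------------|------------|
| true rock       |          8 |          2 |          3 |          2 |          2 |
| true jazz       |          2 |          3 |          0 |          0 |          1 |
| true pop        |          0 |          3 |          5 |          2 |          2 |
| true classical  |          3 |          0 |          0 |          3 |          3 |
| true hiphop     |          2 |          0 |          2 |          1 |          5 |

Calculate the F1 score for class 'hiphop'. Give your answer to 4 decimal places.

Take TP from the diagonal, FP from the rest of the 'hiphop' prediction marginal, FN from the rest of the 'hiphop' actual marginal.
F1 score = 2·TP/(2·TP+FP+FN).
hiphop: TP=5, FP=2+1+2+3=8, FN=2+0+2+1=5 → 10/23 = 0.43478

0.4348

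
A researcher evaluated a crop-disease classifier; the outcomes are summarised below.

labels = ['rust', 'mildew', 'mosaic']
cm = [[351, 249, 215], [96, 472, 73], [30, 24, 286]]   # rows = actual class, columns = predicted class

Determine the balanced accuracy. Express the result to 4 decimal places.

Balanced accuracy = mean of per-class recall.
  rust: recall = 351/815 = 0.43067
  mildew: recall = 472/641 = 0.73635
  mosaic: recall = 286/340 = 0.84118
Mean = (0.43067 + 0.73635 + 0.84118) / 3 = 0.6694

0.6694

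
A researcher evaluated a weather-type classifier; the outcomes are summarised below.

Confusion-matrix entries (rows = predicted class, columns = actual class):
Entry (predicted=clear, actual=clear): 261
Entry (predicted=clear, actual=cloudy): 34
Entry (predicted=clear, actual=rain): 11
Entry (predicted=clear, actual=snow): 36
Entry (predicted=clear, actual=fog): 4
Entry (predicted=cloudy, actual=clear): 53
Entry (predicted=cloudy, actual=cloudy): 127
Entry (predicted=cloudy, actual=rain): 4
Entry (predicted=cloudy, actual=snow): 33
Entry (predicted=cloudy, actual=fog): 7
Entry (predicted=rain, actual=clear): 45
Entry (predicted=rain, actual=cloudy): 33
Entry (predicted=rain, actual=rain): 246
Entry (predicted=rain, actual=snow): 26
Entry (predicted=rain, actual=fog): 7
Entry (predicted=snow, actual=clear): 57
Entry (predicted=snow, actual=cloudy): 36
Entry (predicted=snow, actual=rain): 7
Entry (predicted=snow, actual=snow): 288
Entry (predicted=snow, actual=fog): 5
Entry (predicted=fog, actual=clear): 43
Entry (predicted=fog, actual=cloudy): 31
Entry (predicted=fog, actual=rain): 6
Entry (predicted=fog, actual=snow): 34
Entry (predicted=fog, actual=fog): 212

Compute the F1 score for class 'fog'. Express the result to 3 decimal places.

Treat 'fog' as positive and all other classes as negative.
F1 score = 2·TP/(2·TP+FP+FN).
fog: TP=212, FP=43+31+6+34=114, FN=4+7+7+5=23 → 424/561 = 0.7558

0.756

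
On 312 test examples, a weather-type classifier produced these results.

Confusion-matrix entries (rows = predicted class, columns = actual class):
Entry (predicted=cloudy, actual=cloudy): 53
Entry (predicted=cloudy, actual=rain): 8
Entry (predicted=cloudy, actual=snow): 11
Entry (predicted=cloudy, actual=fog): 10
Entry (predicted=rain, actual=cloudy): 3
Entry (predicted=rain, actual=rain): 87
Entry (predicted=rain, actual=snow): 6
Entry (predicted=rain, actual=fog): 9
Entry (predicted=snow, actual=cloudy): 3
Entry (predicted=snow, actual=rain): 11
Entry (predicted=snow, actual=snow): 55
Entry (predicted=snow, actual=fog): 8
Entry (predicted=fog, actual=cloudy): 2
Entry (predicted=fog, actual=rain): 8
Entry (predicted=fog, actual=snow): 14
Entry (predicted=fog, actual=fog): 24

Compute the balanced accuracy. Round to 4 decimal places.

0.6855

Balanced accuracy = mean of per-class recall.
  cloudy: recall = 53/61 = 0.86885
  rain: recall = 87/114 = 0.76316
  snow: recall = 55/86 = 0.63953
  fog: recall = 24/51 = 0.47059
Mean = (0.86885 + 0.76316 + 0.63953 + 0.47059) / 4 = 0.6855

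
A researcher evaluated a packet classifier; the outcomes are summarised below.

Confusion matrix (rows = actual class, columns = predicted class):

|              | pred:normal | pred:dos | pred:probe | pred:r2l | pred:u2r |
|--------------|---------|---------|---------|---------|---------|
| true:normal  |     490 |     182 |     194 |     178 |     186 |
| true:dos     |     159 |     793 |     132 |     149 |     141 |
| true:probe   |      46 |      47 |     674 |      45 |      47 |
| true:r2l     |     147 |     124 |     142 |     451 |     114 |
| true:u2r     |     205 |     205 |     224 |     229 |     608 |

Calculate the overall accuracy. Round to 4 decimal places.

Accuracy = trace / total = (490+793+674+451+608=3016) / 5912 = 3016/5912 = 0.5101

0.5101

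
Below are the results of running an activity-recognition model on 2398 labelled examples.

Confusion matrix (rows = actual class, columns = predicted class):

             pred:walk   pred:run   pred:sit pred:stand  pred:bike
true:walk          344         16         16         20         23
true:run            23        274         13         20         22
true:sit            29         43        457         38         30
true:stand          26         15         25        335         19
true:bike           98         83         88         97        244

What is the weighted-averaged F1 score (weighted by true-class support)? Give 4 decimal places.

0.6781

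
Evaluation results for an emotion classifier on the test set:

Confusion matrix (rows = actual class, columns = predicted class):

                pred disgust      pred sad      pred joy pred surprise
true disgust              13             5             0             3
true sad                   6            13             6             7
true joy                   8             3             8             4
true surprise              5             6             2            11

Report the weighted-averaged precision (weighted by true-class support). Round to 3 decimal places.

0.460

Per-class precision (TP/(TP+FP)):
  disgust: TP=13, FP=6+8+5=19 → 13/32 = 0.4063
  sad: TP=13, FP=5+3+6=14 → 13/27 = 0.4815
  joy: TP=8, FP=0+6+2=8 → 8/16 = 0.5000
  surprise: TP=11, FP=3+7+4=14 → 11/25 = 0.4400
Weighted-precision = Σ (supportᵢ/N)·precisionᵢ with N=100: (21/100)·0.4063 + (32/100)·0.4815 + (23/100)·0.5000 + (24/100)·0.4400 = 0.460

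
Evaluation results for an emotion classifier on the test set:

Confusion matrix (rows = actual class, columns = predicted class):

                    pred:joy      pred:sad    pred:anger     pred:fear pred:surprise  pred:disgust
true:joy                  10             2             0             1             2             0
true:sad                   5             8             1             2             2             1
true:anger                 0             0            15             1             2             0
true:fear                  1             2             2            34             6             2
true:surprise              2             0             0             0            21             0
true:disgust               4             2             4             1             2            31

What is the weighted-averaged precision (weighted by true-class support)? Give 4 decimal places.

0.7520

Per-class precision (TP/(TP+FP)):
  joy: TP=10, FP=5+0+1+2+4=12 → 10/22 = 0.45455
  sad: TP=8, FP=2+0+2+0+2=6 → 8/14 = 0.57143
  anger: TP=15, FP=0+1+2+0+4=7 → 15/22 = 0.68182
  fear: TP=34, FP=1+2+1+0+1=5 → 34/39 = 0.87179
  surprise: TP=21, FP=2+2+2+6+2=14 → 21/35 = 0.60000
  disgust: TP=31, FP=0+1+0+2+0=3 → 31/34 = 0.91176
Weighted-precision = Σ (supportᵢ/N)·precisionᵢ with N=166: (15/166)·0.45455 + (19/166)·0.57143 + (18/166)·0.68182 + (47/166)·0.87179 + (23/166)·0.60000 + (44/166)·0.91176 = 0.7520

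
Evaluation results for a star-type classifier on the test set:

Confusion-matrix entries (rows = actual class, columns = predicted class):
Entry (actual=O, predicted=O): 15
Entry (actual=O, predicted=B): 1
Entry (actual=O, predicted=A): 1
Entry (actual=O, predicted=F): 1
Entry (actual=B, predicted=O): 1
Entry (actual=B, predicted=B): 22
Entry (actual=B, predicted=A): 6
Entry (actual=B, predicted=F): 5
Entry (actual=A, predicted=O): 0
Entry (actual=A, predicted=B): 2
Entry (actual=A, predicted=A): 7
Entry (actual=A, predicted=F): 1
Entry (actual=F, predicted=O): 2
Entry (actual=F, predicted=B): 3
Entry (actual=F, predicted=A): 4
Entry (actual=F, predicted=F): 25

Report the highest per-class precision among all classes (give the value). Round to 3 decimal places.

Per-class precision (TP/(TP+FP)):
  O: TP=15, FP=1+0+2=3 → 15/18 = 0.8333
  B: TP=22, FP=1+2+3=6 → 22/28 = 0.7857
  A: TP=7, FP=1+6+4=11 → 7/18 = 0.3889
  F: TP=25, FP=1+5+1=7 → 25/32 = 0.7813
Highest is class 'O' with precision = 0.833.

0.833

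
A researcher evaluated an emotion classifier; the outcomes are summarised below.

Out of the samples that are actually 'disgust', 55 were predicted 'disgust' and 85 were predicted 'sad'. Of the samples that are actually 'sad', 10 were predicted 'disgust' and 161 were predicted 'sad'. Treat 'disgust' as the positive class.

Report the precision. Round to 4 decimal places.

Precision = TP/(TP+FP) = 55/(55+10) = 55/65 = 0.8462

0.8462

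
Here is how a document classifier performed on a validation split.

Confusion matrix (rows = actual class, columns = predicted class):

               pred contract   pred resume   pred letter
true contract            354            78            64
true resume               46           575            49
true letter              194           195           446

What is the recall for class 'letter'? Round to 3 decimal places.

One-vs-rest for 'letter': TP = diagonal; FP = other classes predicted 'letter'; FN = 'letter' predicted as other.
recall = TP/(TP+FN).
letter: TP=446, FN=194+195=389 → 446/835 = 0.5341

0.534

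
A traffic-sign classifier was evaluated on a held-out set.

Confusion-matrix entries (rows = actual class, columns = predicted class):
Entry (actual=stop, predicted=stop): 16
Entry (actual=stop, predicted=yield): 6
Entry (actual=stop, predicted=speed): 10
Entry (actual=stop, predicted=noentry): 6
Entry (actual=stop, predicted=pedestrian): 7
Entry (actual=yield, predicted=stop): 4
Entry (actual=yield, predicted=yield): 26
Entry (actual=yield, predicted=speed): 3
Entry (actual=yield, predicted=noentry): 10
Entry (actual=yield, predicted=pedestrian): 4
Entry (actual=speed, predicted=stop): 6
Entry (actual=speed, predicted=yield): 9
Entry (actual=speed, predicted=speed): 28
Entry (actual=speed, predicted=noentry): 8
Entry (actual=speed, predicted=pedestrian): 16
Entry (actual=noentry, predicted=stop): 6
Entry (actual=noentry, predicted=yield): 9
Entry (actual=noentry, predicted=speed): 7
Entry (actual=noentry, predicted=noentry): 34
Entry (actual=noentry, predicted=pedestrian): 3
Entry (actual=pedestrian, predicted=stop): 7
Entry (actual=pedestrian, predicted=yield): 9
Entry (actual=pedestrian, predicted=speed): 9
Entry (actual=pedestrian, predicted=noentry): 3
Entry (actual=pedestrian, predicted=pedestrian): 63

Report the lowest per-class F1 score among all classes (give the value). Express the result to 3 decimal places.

Per-class F1 score (2·TP/(2·TP+FP+FN)):
  stop: TP=16, FP=4+6+6+7=23, FN=6+10+6+7=29 → 32/84 = 0.3810
  yield: TP=26, FP=6+9+9+9=33, FN=4+3+10+4=21 → 52/106 = 0.4906
  speed: TP=28, FP=10+3+7+9=29, FN=6+9+8+16=39 → 56/124 = 0.4516
  noentry: TP=34, FP=6+10+8+3=27, FN=6+9+7+3=25 → 68/120 = 0.5667
  pedestrian: TP=63, FP=7+4+16+3=30, FN=7+9+9+3=28 → 126/184 = 0.6848
Lowest is class 'stop' with F1 score = 0.381.

0.381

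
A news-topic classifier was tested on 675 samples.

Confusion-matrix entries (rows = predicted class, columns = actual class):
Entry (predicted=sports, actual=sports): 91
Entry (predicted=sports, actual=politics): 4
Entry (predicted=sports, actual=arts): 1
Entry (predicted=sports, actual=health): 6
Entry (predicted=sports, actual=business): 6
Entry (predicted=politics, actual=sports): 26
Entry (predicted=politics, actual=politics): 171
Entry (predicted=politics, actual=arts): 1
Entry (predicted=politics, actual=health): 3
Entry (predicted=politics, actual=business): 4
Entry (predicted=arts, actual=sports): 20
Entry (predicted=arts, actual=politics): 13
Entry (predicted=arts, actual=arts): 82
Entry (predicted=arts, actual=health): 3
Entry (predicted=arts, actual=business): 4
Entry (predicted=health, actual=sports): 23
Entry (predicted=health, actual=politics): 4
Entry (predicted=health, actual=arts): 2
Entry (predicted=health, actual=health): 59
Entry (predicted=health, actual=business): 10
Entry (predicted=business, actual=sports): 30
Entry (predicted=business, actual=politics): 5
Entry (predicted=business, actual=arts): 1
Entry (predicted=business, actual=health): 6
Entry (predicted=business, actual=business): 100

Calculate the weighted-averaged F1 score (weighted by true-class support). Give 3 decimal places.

0.736

Per-class F1 score (2·TP/(2·TP+FP+FN)):
  sports: TP=91, FP=4+1+6+6=17, FN=26+20+23+30=99 → 182/298 = 0.6107
  politics: TP=171, FP=26+1+3+4=34, FN=4+13+4+5=26 → 342/402 = 0.8507
  arts: TP=82, FP=20+13+3+4=40, FN=1+1+2+1=5 → 164/209 = 0.7847
  health: TP=59, FP=23+4+2+10=39, FN=6+3+3+6=18 → 118/175 = 0.6743
  business: TP=100, FP=30+5+1+6=42, FN=6+4+4+10=24 → 200/266 = 0.7519
Weighted-F1 score = Σ (supportᵢ/N)·F1 scoreᵢ with N=675: (190/675)·0.6107 + (197/675)·0.8507 + (87/675)·0.7847 + (77/675)·0.6743 + (124/675)·0.7519 = 0.736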